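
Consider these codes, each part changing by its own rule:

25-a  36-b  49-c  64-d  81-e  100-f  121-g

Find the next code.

144-h

First component: perfect squares: 5², 6², 7², …; 25, 36, 49, 64, 81, 100, 121 → 144.
Letter: letters move forward 1 place in the alphabet; a, b, c, d, e, f, g → h.
Putting it together: 144-h.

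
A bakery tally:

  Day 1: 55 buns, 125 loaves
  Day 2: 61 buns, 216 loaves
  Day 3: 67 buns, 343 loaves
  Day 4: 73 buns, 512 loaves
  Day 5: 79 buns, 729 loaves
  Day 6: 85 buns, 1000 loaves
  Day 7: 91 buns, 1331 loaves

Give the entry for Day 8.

97 buns, 1728 loaves

Buns: +6 each step, so 55, 61, 67, 73, 79, 85, 91 → 97.
Loaves — perfect cubes: 5³, 6³, 7³, …: 125, 216, 343, 512, 729, 1000, 1331 → 1728.
Putting it together: 97 buns, 1728 loaves.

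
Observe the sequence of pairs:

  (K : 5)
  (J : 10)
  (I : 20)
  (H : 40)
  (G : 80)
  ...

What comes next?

For the letter, letters move back 1 place in the alphabet: K, J, I, H, G → F.
Second slot: ×2 each step; 5, 10, 20, 40, 80 → 160.
Combining the parts gives (F : 160).

(F : 160)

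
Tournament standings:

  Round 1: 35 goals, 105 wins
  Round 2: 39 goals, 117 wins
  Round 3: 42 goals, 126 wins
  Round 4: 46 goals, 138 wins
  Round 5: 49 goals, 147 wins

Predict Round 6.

53 goals, 159 wins

Goals: alternating steps +4, +3, +4, +3, …, so 35, 39, 42, 46, 49 → 53.
Wins: always 3 × the goals, so 105, 117, 126, 138, 147 → 159.
So the next row is 53 goals, 159 wins.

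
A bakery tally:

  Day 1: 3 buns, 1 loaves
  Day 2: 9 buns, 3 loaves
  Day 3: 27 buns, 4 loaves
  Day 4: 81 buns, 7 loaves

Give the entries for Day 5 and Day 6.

Buns: ×3 each step; 3, 9, 27, 81 → 243 → 729.
For the loaves, each term is the sum of the two before it: 1, 3, 4, 7 → 11 → 18.
Putting the parts together: 243 buns, 11 loaves and then 729 buns, 18 loaves.

243 buns, 11 loaves; 729 buns, 18 loaves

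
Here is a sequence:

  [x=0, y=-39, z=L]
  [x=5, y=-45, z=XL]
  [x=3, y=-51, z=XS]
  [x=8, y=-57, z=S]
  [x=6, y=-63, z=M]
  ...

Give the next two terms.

[x=11, y=-69, z=L], [x=9, y=-75, z=XL]

X: alternating steps +5, −2, +5, −2, …; 0, 5, 3, 8, 6 → 11 → 9.
Y — −6 each step: -39, -45, -51, -57, -63 → -69 → -75.
Z — runs through clothing sizes XS→XL: L, XL, XS, S, M → L → XL.
Putting the parts together: [x=11, y=-69, z=L] and then [x=9, y=-75, z=XL].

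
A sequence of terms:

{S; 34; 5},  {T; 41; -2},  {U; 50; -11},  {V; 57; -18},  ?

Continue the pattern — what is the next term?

Letter goes S, T, U, V → W (letters move forward 1 place in the alphabet).
Second component goes 34, 41, 50, 57 → 66 (alternating steps +7, +9, +7, +9, …).
Third component: together with the second component always sums to 39, so 5, -2, -11, -18 → -27.
Combining the parts gives {W; 66; -27}.

{W; 66; -27}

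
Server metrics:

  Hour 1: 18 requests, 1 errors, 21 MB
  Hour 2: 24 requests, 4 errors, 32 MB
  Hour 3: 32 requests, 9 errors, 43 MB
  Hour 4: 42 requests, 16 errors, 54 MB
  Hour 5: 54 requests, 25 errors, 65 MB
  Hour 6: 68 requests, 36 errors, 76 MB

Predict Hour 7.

Requests — differences are 6, 8, 10, … (increasing by 2 each time): 18, 24, 32, 42, 54, 68 → 84.
Errors: 1, 4, 9, 16, 25, 36 → 49 (perfect squares: 1², 2², 3², …).
MB: 21, 32, 43, 54, 65, 76 → 87 (+11 each step).
Combining the parts gives 84 requests, 49 errors, 87 MB.

84 requests, 49 errors, 87 MB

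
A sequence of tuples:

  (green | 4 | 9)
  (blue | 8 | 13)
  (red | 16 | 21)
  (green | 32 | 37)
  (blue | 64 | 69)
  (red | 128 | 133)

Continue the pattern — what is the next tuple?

For the colour, repeats green → blue → red: green, blue, red, green, blue, red → green.
Second slot goes 4, 8, 16, 32, 64, 128 → 256 (×2 each step).
Third slot — always 5 more than the second slot: 9, 13, 21, 37, 69, 133 → 261.
Putting it together: (green | 256 | 261).

(green | 256 | 261)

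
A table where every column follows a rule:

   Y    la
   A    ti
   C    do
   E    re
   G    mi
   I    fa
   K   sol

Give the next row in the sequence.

M  la

Letter: letters move forward 2 places in the alphabet, wrapping Z→A; Y, A, C, E, G, I, K → M.
Note goes la, ti, do, re, mi, fa, sol → la (runs through the solfège scale do→ti).
Putting it together: M  la.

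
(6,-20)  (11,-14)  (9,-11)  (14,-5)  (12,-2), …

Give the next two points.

(17,4), (15,7)

First coordinate: alternating steps +5, −2, +5, −2, …, so 6, 11, 9, 14, 12 → 17 → 15.
Second coordinate: alternating steps +6, +3, +6, +3, …; -20, -14, -11, -5, -2 → 4 → 7.
Putting the parts together: (17,4) and then (15,7).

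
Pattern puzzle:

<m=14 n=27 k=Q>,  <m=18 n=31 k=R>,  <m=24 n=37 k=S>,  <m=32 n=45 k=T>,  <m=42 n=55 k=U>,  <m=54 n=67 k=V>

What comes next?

<m=68 n=81 k=W>

M — differences are 4, 6, 8, … (increasing by 2 each time): 14, 18, 24, 32, 42, 54 → 68.
N: differences are 4, 6, 8, … (increasing by 2 each time); 27, 31, 37, 45, 55, 67 → 81.
For the k, letters move forward 1 place in the alphabet: Q, R, S, T, U, V → W.
So the next term is <m=68 n=81 k=W>.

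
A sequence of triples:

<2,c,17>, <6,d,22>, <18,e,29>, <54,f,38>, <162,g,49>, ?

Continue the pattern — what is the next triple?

<486,h,62>

First entry goes 2, 6, 18, 54, 162 → 486 (×3 each step).
Letter goes c, d, e, f, g → h (letters move forward 1 place in the alphabet).
Third entry: differences are 5, 7, 9, … (increasing by 2 each time), so 17, 22, 29, 38, 49 → 62.
Combining the parts gives <486,h,62>.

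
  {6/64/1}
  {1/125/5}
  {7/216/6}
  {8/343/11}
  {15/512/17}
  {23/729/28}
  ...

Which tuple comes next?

First value: each term is the sum of the two before it, so 6, 1, 7, 8, 15, 23 → 38.
Second value — perfect cubes: 4³, 5³, 6³, …: 64, 125, 216, 343, 512, 729 → 1000.
Third value — each term is the sum of the two before it: 1, 5, 6, 11, 17, 28 → 45.
Combining the parts gives {38/1000/45}.

{38/1000/45}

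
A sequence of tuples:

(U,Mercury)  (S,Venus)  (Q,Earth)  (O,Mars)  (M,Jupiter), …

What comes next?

(K,Saturn)

Letter: letters move back 2 places in the alphabet; U, S, Q, O, M → K.
Planet: Mercury, Venus, Earth, Mars, Jupiter → Saturn (runs through the planets Mercury→Neptune).
Putting it together: (K,Saturn).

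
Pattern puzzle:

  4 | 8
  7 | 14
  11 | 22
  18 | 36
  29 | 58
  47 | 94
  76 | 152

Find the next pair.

123 | 246

First coordinate: each term is the sum of the two before it; 4, 7, 11, 18, 29, 47, 76 → 123.
Second coordinate: 8, 14, 22, 36, 58, 94, 152 → 246 (always 2 × the first coordinate).
Combining the parts gives 123 | 246.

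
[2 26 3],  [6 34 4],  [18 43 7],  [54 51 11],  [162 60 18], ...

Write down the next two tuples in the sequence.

First value: 2, 6, 18, 54, 162 → 486 → 1458 (×3 each step).
For the second value, alternating steps +8, +9, +8, +9, …: 26, 34, 43, 51, 60 → 68 → 77.
Third value goes 3, 4, 7, 11, 18 → 29 → 47 (each term is the sum of the two before it).
So the next two tuples are [486 68 29] and [1458 77 47].

[486 68 29], [1458 77 47]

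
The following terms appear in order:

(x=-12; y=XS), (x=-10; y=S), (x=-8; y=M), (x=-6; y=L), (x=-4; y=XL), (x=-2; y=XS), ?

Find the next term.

(x=0; y=S)

X goes -12, -10, -8, -6, -4, -2 → 0 (+2 each step).
Y: XS, S, M, L, XL, XS → S (repeats XS → S → M → L → XL).
Combining the parts gives (x=0; y=S).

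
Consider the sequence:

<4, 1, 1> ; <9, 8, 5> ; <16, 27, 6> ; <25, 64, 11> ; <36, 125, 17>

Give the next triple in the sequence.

First slot: perfect squares: 2², 3², 4², …, so 4, 9, 16, 25, 36 → 49.
Second slot: 1, 8, 27, 64, 125 → 216 (perfect cubes: 1³, 2³, 3³, …).
Third slot goes 1, 5, 6, 11, 17 → 28 (each term is the sum of the two before it).
Putting it together: <49, 216, 28>.

<49, 216, 28>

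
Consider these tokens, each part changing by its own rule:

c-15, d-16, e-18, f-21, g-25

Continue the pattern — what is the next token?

Letter — letters move forward 1 place in the alphabet: c, d, e, f, g → h.
Second component — differences are 1, 2, 3, … (increasing by 1 each time): 15, 16, 18, 21, 25 → 30.
Putting it together: h-30.

h-30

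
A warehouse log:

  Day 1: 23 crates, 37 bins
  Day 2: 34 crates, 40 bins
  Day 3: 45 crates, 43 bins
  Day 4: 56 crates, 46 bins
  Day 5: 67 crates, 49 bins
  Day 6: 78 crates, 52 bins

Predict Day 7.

Crates: +11 each step; 23, 34, 45, 56, 67, 78 → 89.
For the bins, +3 each step: 37, 40, 43, 46, 49, 52 → 55.
Putting it together: 89 crates, 55 bins.

89 crates, 55 bins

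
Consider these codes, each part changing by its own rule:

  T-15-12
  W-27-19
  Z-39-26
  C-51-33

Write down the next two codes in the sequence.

F-63-40, I-75-47

For the letter, letters move forward 3 places in the alphabet, wrapping Z→A: T, W, Z, C → F → I.
Second component: 15, 27, 39, 51 → 63 → 75 (+12 each step).
Third component goes 12, 19, 26, 33 → 40 → 47 (+7 each step).
So the next two codes are F-63-40 and I-75-47.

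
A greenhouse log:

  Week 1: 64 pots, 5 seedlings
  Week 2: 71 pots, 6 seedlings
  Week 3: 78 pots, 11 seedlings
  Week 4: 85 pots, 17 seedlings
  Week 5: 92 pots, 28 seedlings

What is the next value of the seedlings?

Pots — +7 each step: 64, 71, 78, 85, 92 → 99.
Seedlings goes 5, 6, 11, 17, 28 → 45 (each term is the sum of the two before it).

45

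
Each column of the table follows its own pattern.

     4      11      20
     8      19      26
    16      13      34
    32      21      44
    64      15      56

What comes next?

First component: ×2 each step; 4, 8, 16, 32, 64 → 128.
Second component: alternating steps +8, −6, +8, −6, …, so 11, 19, 13, 21, 15 → 23.
For the third component, differences are 6, 8, 10, … (increasing by 2 each time): 20, 26, 34, 44, 56 → 70.
Putting it together: 128  23  70.

128  23  70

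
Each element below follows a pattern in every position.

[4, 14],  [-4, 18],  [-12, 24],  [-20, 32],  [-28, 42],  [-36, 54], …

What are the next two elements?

For the first slot, −8 each step: 4, -4, -12, -20, -28, -36 → -44 → -52.
Second slot: differences are 4, 6, 8, … (increasing by 2 each time), so 14, 18, 24, 32, 42, 54 → 68 → 84.
So the next two elements are [-44, 68] and [-52, 84].

[-44, 68], [-52, 84]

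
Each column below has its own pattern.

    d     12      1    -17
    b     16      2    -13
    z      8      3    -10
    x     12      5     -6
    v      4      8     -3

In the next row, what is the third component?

13

Letter: d, b, z, x, v → t (letters move back 2 places in the alphabet, wrapping A→Z).
For the second component, alternating steps +4, −8, +4, −8, …: 12, 16, 8, 12, 4 → 8.
For the third component, each term is the sum of the two before it: 1, 2, 3, 5, 8 → 13.
Fourth component — alternating steps +4, +3, +4, +3, …: -17, -13, -10, -6, -3 → 1.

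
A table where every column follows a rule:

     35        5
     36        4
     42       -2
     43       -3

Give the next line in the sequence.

First component: alternating steps +1, +6, +1, +6, …, so 35, 36, 42, 43 → 49.
Second component goes 5, 4, -2, -3 → -9 (together with the first component always sums to 40).
Putting it together: 49  -9.

49  -9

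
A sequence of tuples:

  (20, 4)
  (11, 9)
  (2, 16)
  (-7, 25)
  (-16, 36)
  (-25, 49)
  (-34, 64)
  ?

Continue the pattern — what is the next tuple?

(-43, 81)

First part goes 20, 11, 2, -7, -16, -25, -34 → -43 (−9 each step).
Second part — perfect squares: 2², 3², 4², …: 4, 9, 16, 25, 36, 49, 64 → 81.
So the next tuple is (-43, 81).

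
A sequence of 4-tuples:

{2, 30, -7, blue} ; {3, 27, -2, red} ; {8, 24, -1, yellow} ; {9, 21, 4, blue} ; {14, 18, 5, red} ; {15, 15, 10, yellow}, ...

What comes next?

First entry — alternating steps +1, +5, +1, +5, …: 2, 3, 8, 9, 14, 15 → 20.
Second entry: 30, 27, 24, 21, 18, 15 → 12 (−3 each step).
Third entry goes -7, -2, -1, 4, 5, 10 → 11 (alternating steps +5, +1, +5, +1, …).
Colour — repeats blue → red → yellow: blue, red, yellow, blue, red, yellow → blue.
So the next 4-tuple is {20, 12, 11, blue}.

{20, 12, 11, blue}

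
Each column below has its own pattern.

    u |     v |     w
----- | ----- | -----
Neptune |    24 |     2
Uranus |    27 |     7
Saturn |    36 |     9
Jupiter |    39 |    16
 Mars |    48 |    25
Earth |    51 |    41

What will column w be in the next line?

66

Column w goes 2, 7, 9, 16, 25, 41 → 66 (each term is the sum of the two before it).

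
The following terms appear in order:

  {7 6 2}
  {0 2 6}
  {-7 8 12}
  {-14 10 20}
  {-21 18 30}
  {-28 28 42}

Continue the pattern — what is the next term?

First value — −7 each step: 7, 0, -7, -14, -21, -28 → -35.
Second value: each term is the sum of the two before it, so 6, 2, 8, 10, 18, 28 → 46.
Third value goes 2, 6, 12, 20, 30, 42 → 56 (differences are 4, 6, 8, … (increasing by 2 each time)).
Combining the parts gives {-35 46 56}.

{-35 46 56}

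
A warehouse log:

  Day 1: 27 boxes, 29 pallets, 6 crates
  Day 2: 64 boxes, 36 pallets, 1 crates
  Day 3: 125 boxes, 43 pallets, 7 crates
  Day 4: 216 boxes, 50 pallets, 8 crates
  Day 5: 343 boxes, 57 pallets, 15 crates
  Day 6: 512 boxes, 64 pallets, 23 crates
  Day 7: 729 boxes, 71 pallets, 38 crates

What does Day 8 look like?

1000 boxes, 78 pallets, 61 crates

Boxes: perfect cubes: 3³, 4³, 5³, …; 27, 64, 125, 216, 343, 512, 729 → 1000.
Pallets goes 29, 36, 43, 50, 57, 64, 71 → 78 (+7 each step).
Crates: each term is the sum of the two before it; 6, 1, 7, 8, 15, 23, 38 → 61.
Combining the parts gives 1000 boxes, 78 pallets, 61 crates.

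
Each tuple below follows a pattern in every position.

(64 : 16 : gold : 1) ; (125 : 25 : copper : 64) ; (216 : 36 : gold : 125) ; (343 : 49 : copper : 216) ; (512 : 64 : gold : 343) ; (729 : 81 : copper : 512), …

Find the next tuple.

(1000 : 100 : gold : 729)

For the first entry, perfect cubes: 4³, 5³, 6³, …: 64, 125, 216, 343, 512, 729 → 1000.
Second entry goes 16, 25, 36, 49, 64, 81 → 100 (perfect squares: 4², 5², 6², …).
Metal goes gold, copper, gold, copper, gold, copper → gold (alternates gold ↔ copper).
Fourth entry goes 1, 64, 125, 216, 343, 512 → 729 (always the previous value of the first entry).
Putting it together: (1000 : 100 : gold : 729).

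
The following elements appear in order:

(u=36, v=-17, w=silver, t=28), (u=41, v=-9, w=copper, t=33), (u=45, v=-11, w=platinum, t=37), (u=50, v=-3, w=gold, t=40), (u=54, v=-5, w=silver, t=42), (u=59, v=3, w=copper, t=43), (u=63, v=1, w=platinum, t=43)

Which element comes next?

U: alternating steps +5, +4, +5, +4, …; 36, 41, 45, 50, 54, 59, 63 → 68.
V — alternating steps +8, −2, +8, −2, …: -17, -9, -11, -3, -5, 3, 1 → 9.
W: silver, copper, platinum, gold, silver, copper, platinum → gold (repeats silver → copper → platinum → gold).
T: differences are 5, 4, 3, … (decreasing by 1 each time), so 28, 33, 37, 40, 42, 43, 43 → 42.
Putting it together: (u=68, v=9, w=gold, t=42).

(u=68, v=9, w=gold, t=42)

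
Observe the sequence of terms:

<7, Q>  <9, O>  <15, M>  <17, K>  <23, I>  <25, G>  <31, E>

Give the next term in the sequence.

<33, C>

For the first slot, alternating steps +2, +6, +2, +6, …: 7, 9, 15, 17, 23, 25, 31 → 33.
Letter goes Q, O, M, K, I, G, E → C (letters move back 2 places in the alphabet).
Putting it together: <33, C>.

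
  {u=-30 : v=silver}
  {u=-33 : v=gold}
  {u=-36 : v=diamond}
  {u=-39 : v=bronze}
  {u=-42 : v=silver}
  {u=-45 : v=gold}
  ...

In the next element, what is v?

V: silver, gold, diamond, bronze, silver, gold → diamond (repeats silver → gold → diamond → bronze).

diamond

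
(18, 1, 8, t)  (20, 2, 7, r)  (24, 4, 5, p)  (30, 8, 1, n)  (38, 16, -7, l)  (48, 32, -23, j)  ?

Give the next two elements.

(60, 64, -55, h), (74, 128, -119, f)

For the first part, differences are 2, 4, 6, … (increasing by 2 each time): 18, 20, 24, 30, 38, 48 → 60 → 74.
Second part: ×2 each step; 1, 2, 4, 8, 16, 32 → 64 → 128.
Third part — together with the second part always sums to 9: 8, 7, 5, 1, -7, -23 → -55 → -119.
Letter goes t, r, p, n, l, j → h → f (letters move back 2 places in the alphabet).
Putting the parts together: (60, 64, -55, h) and then (74, 128, -119, f).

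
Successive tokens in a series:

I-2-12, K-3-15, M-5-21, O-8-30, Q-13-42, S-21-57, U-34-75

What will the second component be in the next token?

For the second component, each term is the sum of the two before it: 2, 3, 5, 8, 13, 21, 34 → 55.

55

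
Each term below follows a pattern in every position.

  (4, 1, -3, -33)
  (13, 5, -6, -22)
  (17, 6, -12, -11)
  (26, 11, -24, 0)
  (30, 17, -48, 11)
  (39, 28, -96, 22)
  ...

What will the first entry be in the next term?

43

For the first entry, alternating steps +9, +4, +9, +4, …: 4, 13, 17, 26, 30, 39 → 43.
Second entry goes 1, 5, 6, 11, 17, 28 → 45 (each term is the sum of the two before it).
Third entry goes -3, -6, -12, -24, -48, -96 → -192 (×2 each step).
Fourth entry — +11 each step: -33, -22, -11, 0, 11, 22 → 33.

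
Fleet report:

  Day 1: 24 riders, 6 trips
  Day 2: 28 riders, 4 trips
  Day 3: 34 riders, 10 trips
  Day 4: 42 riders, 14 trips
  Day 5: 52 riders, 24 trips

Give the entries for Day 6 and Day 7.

Riders: differences are 4, 6, 8, … (increasing by 2 each time), so 24, 28, 34, 42, 52 → 64 → 78.
Trips: each term is the sum of the two before it, so 6, 4, 10, 14, 24 → 38 → 62.
So the next two lines are 64 riders, 38 trips and 78 riders, 62 trips.

64 riders, 38 trips; 78 riders, 62 trips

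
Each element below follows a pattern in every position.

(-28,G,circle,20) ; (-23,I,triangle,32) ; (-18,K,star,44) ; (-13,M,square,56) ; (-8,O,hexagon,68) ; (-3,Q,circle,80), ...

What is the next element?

(2,S,triangle,92)

First entry goes -28, -23, -18, -13, -8, -3 → 2 (+5 each step).
Letter: letters move forward 2 places in the alphabet, so G, I, K, M, O, Q → S.
Shape: repeats circle → triangle → star → square → hexagon, so circle, triangle, star, square, hexagon, circle → triangle.
Fourth entry: +12 each step, so 20, 32, 44, 56, 68, 80 → 92.
Combining the parts gives (2,S,triangle,92).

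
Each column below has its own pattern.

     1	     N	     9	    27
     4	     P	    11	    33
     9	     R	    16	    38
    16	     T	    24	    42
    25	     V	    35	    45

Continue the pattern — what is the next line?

36  X  49  47

First component goes 1, 4, 9, 16, 25 → 36 (perfect squares: 1², 2², 3², …).
Letter — letters move forward 2 places in the alphabet: N, P, R, T, V → X.
Third component — differences are 2, 5, 8, … (increasing by 3 each time): 9, 11, 16, 24, 35 → 49.
For the fourth component, differences are 6, 5, 4, … (decreasing by 1 each time): 27, 33, 38, 42, 45 → 47.
Putting it together: 36  X  49  47.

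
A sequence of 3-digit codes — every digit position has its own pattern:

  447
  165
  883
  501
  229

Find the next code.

947

First digit: 4, 1, 8, 5, 2 → 9 (−3 each step, mod 10).
Second digit — +2 each step, mod 10: 4, 6, 8, 0, 2 → 4.
Third digit — −2 each step, mod 10: 7, 5, 3, 1, 9 → 7.
Putting it together: 947.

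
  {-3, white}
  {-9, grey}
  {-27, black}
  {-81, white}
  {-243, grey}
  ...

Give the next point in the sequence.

First coordinate: -3, -9, -27, -81, -243 → -729 (×3 each step).
Shade: white, grey, black, white, grey → black (repeats white → grey → black).
So the next point is {-729, black}.

{-729, black}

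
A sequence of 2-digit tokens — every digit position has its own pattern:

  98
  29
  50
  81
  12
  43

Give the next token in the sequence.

74

For the first digit, +3 each step, mod 10: 9, 2, 5, 8, 1, 4 → 7.
Second digit goes 8, 9, 0, 1, 2, 3 → 4 (+1 each step, mod 10).
So the next token is 74.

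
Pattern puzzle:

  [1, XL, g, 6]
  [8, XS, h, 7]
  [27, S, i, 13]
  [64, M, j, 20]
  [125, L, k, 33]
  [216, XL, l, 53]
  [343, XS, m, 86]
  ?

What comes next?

For the first component, perfect cubes: 1³, 2³, 3³, …: 1, 8, 27, 64, 125, 216, 343 → 512.
Size: XL, XS, S, M, L, XL, XS → S (repeats XL → XS → S → M → L).
Letter: letters move forward 1 place in the alphabet, so g, h, i, j, k, l, m → n.
Fourth component: each term is the sum of the two before it, so 6, 7, 13, 20, 33, 53, 86 → 139.
Putting it together: [512, S, n, 139].

[512, S, n, 139]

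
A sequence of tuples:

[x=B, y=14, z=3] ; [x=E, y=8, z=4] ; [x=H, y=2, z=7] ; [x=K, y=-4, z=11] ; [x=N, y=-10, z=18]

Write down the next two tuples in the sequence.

[x=Q, y=-16, z=29], [x=T, y=-22, z=47]

X goes B, E, H, K, N → Q → T (letters move forward 3 places in the alphabet).
Y: −6 each step, so 14, 8, 2, -4, -10 → -16 → -22.
Z: each term is the sum of the two before it; 3, 4, 7, 11, 18 → 29 → 47.
So the next two tuples are [x=Q, y=-16, z=29] and [x=T, y=-22, z=47].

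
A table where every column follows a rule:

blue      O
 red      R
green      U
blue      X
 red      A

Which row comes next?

Colour: repeats blue → red → green, so blue, red, green, blue, red → green.
Letter: letters move forward 3 places in the alphabet, wrapping Z→A, so O, R, U, X, A → D.
Combining the parts gives green  D.

green  D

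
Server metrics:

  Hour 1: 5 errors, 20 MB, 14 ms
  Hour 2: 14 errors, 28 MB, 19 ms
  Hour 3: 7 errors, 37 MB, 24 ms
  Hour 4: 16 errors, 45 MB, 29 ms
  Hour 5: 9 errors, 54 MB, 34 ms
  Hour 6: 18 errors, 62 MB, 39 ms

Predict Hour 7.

Errors: 5, 14, 7, 16, 9, 18 → 11 (alternating steps +9, −7, +9, −7, …).
MB: 20, 28, 37, 45, 54, 62 → 71 (alternating steps +8, +9, +8, +9, …).
For the ms, +5 each step: 14, 19, 24, 29, 34, 39 → 44.
So the next record is 11 errors, 71 MB, 44 ms.

11 errors, 71 MB, 44 ms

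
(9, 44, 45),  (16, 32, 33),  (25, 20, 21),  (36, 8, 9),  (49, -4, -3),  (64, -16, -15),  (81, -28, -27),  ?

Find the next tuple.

(100, -40, -39)

First entry — perfect squares: 3², 4², 5², …: 9, 16, 25, 36, 49, 64, 81 → 100.
Second entry: −12 each step, so 44, 32, 20, 8, -4, -16, -28 → -40.
Third entry — always 1 more than the second entry: 45, 33, 21, 9, -3, -15, -27 → -39.
Putting it together: (100, -40, -39).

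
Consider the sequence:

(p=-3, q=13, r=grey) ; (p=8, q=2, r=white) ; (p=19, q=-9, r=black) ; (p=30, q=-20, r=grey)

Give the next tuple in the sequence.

(p=41, q=-31, r=white)

P — +11 each step: -3, 8, 19, 30 → 41.
Q goes 13, 2, -9, -20 → -31 (together with the p always sums to 10).
R: repeats grey → white → black; grey, white, black, grey → white.
So the next tuple is (p=41, q=-31, r=white).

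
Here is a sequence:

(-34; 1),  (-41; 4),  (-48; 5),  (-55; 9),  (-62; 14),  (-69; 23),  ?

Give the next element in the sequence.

First component: -34, -41, -48, -55, -62, -69 → -76 (−7 each step).
Second component goes 1, 4, 5, 9, 14, 23 → 37 (each term is the sum of the two before it).
So the next element is (-76; 37).

(-76; 37)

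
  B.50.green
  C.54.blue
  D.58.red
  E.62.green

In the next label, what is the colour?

blue

For the letter, letters move forward 1 place in the alphabet: B, C, D, E → F.
Second component: 50, 54, 58, 62 → 66 (+4 each step).
Colour: green, blue, red, green → blue (repeats green → blue → red).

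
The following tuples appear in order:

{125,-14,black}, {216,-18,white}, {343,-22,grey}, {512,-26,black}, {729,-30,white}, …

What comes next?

First coordinate — perfect cubes: 5³, 6³, 7³, …: 125, 216, 343, 512, 729 → 1000.
Second coordinate: −4 each step; -14, -18, -22, -26, -30 → -34.
Shade: repeats black → white → grey, so black, white, grey, black, white → grey.
So the next tuple is {1000,-34,grey}.

{1000,-34,grey}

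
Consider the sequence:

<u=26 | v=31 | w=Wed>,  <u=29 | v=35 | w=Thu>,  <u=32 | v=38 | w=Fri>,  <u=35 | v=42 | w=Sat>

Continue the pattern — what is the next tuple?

<u=38 | v=45 | w=Sun>

For the u, +3 each step: 26, 29, 32, 35 → 38.
V — alternating steps +4, +3, +4, +3, …: 31, 35, 38, 42 → 45.
W: Wed, Thu, Fri, Sat → Sun (runs through the weekdays Mon→Sun).
So the next tuple is <u=38 | v=45 | w=Sun>.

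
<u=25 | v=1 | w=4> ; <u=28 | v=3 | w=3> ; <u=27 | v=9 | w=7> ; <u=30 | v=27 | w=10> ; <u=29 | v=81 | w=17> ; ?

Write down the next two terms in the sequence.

U: alternating steps +3, −1, +3, −1, …; 25, 28, 27, 30, 29 → 32 → 31.
V: ×3 each step; 1, 3, 9, 27, 81 → 243 → 729.
For the w, each term is the sum of the two before it: 4, 3, 7, 10, 17 → 27 → 44.
So the next two terms are <u=32 | v=243 | w=27> and <u=31 | v=729 | w=44>.

<u=32 | v=243 | w=27>, <u=31 | v=729 | w=44>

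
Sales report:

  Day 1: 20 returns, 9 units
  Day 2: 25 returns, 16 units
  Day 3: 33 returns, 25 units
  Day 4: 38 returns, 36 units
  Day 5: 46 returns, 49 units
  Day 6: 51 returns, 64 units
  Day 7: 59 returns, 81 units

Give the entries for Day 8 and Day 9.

Returns — alternating steps +5, +8, +5, +8, …: 20, 25, 33, 38, 46, 51, 59 → 64 → 72.
Units goes 9, 16, 25, 36, 49, 64, 81 → 100 → 121 (perfect squares: 3², 4², 5², …).
So the next two lines are 64 returns, 100 units and 72 returns, 121 units.

64 returns, 100 units; 72 returns, 121 units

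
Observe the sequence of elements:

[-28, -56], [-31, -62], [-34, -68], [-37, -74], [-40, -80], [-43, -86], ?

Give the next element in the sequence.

[-46, -92]

First coordinate: −3 each step, so -28, -31, -34, -37, -40, -43 → -46.
For the second coordinate, always 2 × the first coordinate: -56, -62, -68, -74, -80, -86 → -92.
Putting it together: [-46, -92].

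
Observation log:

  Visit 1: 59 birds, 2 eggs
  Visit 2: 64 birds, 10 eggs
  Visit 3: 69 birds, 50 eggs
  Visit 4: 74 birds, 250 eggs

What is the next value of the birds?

For the birds, +5 each step: 59, 64, 69, 74 → 79.

79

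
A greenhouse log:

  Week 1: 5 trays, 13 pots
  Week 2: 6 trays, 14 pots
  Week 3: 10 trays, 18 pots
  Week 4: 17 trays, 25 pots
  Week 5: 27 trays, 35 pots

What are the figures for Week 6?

Trays: differences are 1, 4, 7, … (increasing by 3 each time), so 5, 6, 10, 17, 27 → 40.
Pots goes 13, 14, 18, 25, 35 → 48 (always 8 more than the trays).
Putting it together: 40 trays, 48 pots.

40 trays, 48 pots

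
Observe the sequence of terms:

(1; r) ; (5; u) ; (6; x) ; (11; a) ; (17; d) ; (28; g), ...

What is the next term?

First entry: each term is the sum of the two before it, so 1, 5, 6, 11, 17, 28 → 45.
Letter: letters move forward 3 places in the alphabet, wrapping Z→A; r, u, x, a, d, g → j.
Putting it together: (45; j).

(45; j)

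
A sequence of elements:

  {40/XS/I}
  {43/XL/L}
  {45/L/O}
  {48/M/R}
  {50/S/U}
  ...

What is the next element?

{53/XS/X}

For the first component, alternating steps +3, +2, +3, +2, …: 40, 43, 45, 48, 50 → 53.
Size: XS, XL, L, M, S → XS (runs backward through clothing sizes XS→XL).
Letter: letters move forward 3 places in the alphabet; I, L, O, R, U → X.
Combining the parts gives {53/XS/X}.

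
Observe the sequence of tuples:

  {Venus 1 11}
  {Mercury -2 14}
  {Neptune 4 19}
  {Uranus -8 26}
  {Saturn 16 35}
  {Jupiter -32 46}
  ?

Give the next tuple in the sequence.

{Mars 64 59}

Planet: runs backward through the planets Mercury→Neptune; Venus, Mercury, Neptune, Uranus, Saturn, Jupiter → Mars.
Second component: ×(-2) each step; 1, -2, 4, -8, 16, -32 → 64.
Third component: 11, 14, 19, 26, 35, 46 → 59 (differences are 3, 5, 7, … (increasing by 2 each time)).
Combining the parts gives {Mars 64 59}.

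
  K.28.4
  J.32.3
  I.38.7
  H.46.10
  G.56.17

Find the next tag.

Letter: K, J, I, H, G → F (letters move back 1 place in the alphabet).
Second component — differences are 4, 6, 8, … (increasing by 2 each time): 28, 32, 38, 46, 56 → 68.
Third component: each term is the sum of the two before it; 4, 3, 7, 10, 17 → 27.
Putting it together: F.68.27.

F.68.27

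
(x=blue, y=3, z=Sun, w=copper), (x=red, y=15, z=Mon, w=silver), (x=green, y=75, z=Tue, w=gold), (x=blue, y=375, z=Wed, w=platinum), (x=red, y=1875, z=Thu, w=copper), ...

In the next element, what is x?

X — repeats blue → red → green: blue, red, green, blue, red → green.
Y: ×5 each step, so 3, 15, 75, 375, 1875 → 9375.
Z: Sun, Mon, Tue, Wed, Thu → Fri (runs through the weekdays Mon→Sun).
W goes copper, silver, gold, platinum, copper → silver (repeats copper → silver → gold → platinum).

green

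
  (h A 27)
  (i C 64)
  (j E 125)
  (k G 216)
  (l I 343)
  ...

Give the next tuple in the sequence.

(m K 512)

First letter — letters move forward 1 place in the alphabet: h, i, j, k, l → m.
Second letter: A, C, E, G, I → K (letters move forward 2 places in the alphabet).
Third coordinate — perfect cubes: 3³, 4³, 5³, …: 27, 64, 125, 216, 343 → 512.
Combining the parts gives (m K 512).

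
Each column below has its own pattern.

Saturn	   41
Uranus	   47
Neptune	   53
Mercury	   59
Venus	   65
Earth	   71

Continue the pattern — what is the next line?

Planet goes Saturn, Uranus, Neptune, Mercury, Venus, Earth → Mars (runs through the planets Mercury→Neptune).
Second component — +6 each step: 41, 47, 53, 59, 65, 71 → 77.
Putting it together: Mars  77.

Mars  77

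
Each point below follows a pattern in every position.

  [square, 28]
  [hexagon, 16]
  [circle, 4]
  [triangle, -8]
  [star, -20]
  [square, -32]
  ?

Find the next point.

[hexagon, -44]

For the shape, repeats square → hexagon → circle → triangle → star: square, hexagon, circle, triangle, star, square → hexagon.
Second part — −12 each step: 28, 16, 4, -8, -20, -32 → -44.
Combining the parts gives [hexagon, -44].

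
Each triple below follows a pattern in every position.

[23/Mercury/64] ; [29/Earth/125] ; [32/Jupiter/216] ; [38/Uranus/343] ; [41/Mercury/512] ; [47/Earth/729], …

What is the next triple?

[50/Jupiter/1000]

First slot: alternating steps +6, +3, +6, +3, …; 23, 29, 32, 38, 41, 47 → 50.
For the planet, repeats Mercury → Earth → Jupiter → Uranus: Mercury, Earth, Jupiter, Uranus, Mercury, Earth → Jupiter.
Third slot — perfect cubes: 4³, 5³, 6³, …: 64, 125, 216, 343, 512, 729 → 1000.
Combining the parts gives [50/Jupiter/1000].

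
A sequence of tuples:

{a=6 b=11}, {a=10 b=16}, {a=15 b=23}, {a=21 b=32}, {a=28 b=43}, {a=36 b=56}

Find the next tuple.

A: 6, 10, 15, 21, 28, 36 → 45 (differences are 4, 5, 6, … (increasing by 1 each time)).
B: 11, 16, 23, 32, 43, 56 → 71 (differences are 5, 7, 9, … (increasing by 2 each time)).
So the next tuple is {a=45 b=71}.

{a=45 b=71}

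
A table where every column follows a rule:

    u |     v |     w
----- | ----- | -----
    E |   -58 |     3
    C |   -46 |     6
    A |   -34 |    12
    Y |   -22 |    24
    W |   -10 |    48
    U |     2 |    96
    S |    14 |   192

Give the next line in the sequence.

Q  26  384

Column u — letters move back 2 places in the alphabet, wrapping A→Z: E, C, A, Y, W, U, S → Q.
Column v: +12 each step; -58, -46, -34, -22, -10, 2, 14 → 26.
Column w goes 3, 6, 12, 24, 48, 96, 192 → 384 (×2 each step).
So the next line is Q  26  384.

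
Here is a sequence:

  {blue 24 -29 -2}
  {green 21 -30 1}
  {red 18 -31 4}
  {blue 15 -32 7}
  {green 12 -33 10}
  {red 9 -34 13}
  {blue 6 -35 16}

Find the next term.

{green 3 -36 19}

Colour: repeats blue → green → red, so blue, green, red, blue, green, red, blue → green.
Second value goes 24, 21, 18, 15, 12, 9, 6 → 3 (−3 each step).
For the third value, −1 each step: -29, -30, -31, -32, -33, -34, -35 → -36.
Fourth value: -2, 1, 4, 7, 10, 13, 16 → 19 (+3 each step).
Putting it together: {green 3 -36 19}.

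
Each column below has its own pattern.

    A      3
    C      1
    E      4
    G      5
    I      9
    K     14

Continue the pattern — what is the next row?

M  23

Letter: letters move forward 2 places in the alphabet, so A, C, E, G, I, K → M.
Second component: each term is the sum of the two before it; 3, 1, 4, 5, 9, 14 → 23.
Combining the parts gives M  23.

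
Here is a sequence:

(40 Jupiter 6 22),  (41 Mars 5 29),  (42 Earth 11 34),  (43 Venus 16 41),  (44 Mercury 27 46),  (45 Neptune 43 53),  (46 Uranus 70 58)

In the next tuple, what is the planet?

Planet: Jupiter, Mars, Earth, Venus, Mercury, Neptune, Uranus → Saturn (runs backward through the planets Mercury→Neptune).

Saturn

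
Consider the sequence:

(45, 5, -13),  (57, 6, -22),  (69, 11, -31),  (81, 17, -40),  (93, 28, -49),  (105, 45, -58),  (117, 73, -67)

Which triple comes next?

For the first coordinate, +12 each step: 45, 57, 69, 81, 93, 105, 117 → 129.
Second coordinate: 5, 6, 11, 17, 28, 45, 73 → 118 (each term is the sum of the two before it).
Third coordinate — −9 each step: -13, -22, -31, -40, -49, -58, -67 → -76.
So the next triple is (129, 118, -76).

(129, 118, -76)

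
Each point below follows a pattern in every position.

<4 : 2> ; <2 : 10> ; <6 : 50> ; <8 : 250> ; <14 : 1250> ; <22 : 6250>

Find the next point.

First value — each term is the sum of the two before it: 4, 2, 6, 8, 14, 22 → 36.
Second value: 2, 10, 50, 250, 1250, 6250 → 31250 (×5 each step).
Putting it together: <36 : 31250>.

<36 : 31250>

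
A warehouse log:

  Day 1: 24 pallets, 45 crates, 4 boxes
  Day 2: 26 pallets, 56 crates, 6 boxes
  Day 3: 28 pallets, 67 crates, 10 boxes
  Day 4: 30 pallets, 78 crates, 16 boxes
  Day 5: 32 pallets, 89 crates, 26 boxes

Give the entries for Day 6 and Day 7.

34 pallets, 100 crates, 42 boxes; 36 pallets, 111 crates, 68 boxes

Pallets goes 24, 26, 28, 30, 32 → 34 → 36 (+2 each step).
Crates: 45, 56, 67, 78, 89 → 100 → 111 (+11 each step).
For the boxes, each term is the sum of the two before it: 4, 6, 10, 16, 26 → 42 → 68.
So the next two rows are 34 pallets, 100 crates, 42 boxes and 36 pallets, 111 crates, 68 boxes.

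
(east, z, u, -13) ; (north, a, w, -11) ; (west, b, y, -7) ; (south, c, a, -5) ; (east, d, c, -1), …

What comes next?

Direction: repeats east → north → west → south, so east, north, west, south, east → north.
First letter goes z, a, b, c, d → e (letters move forward 1 place in the alphabet, wrapping Z→A).
For the second letter, letters move forward 2 places in the alphabet, wrapping Z→A: u, w, y, a, c → e.
For the fourth part, alternating steps +2, +4, +2, +4, …: -13, -11, -7, -5, -1 → 1.
Putting it together: (north, e, e, 1).

(north, e, e, 1)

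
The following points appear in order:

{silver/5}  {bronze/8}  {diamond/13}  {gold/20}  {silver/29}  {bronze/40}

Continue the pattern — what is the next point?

Rank: silver, bronze, diamond, gold, silver, bronze → diamond (repeats silver → bronze → diamond → gold).
For the second value, differences are 3, 5, 7, … (increasing by 2 each time): 5, 8, 13, 20, 29, 40 → 53.
Putting it together: {diamond/53}.

{diamond/53}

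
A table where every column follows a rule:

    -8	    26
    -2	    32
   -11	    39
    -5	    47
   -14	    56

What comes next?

First component: alternating steps +6, −9, +6, −9, …; -8, -2, -11, -5, -14 → -8.
Second component — differences are 6, 7, 8, … (increasing by 1 each time): 26, 32, 39, 47, 56 → 66.
Combining the parts gives -8  66.

-8  66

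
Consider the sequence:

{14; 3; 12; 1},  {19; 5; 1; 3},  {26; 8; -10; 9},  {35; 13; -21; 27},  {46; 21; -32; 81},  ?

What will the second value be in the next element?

34

Second value: each term is the sum of the two before it, so 3, 5, 8, 13, 21 → 34.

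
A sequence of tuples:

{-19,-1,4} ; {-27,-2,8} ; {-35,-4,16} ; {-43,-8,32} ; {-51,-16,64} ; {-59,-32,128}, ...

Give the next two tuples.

First component: -19, -27, -35, -43, -51, -59 → -67 → -75 (−8 each step).
Second component: ×2 each step, so -1, -2, -4, -8, -16, -32 → -64 → -128.
Third component: ×2 each step; 4, 8, 16, 32, 64, 128 → 256 → 512.
Putting the parts together: {-67,-64,256} and then {-75,-128,512}.

{-67,-64,256}, {-75,-128,512}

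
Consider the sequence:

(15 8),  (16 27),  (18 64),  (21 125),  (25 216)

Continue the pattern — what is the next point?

(30 343)

First coordinate: differences are 1, 2, 3, … (increasing by 1 each time); 15, 16, 18, 21, 25 → 30.
Second coordinate: 8, 27, 64, 125, 216 → 343 (perfect cubes: 2³, 3³, 4³, …).
Combining the parts gives (30 343).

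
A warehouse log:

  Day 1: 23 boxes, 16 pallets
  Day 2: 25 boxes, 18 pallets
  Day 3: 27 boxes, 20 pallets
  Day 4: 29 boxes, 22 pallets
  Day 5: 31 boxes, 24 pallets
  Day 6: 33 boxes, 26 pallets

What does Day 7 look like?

35 boxes, 28 pallets

For the boxes, +2 each step: 23, 25, 27, 29, 31, 33 → 35.
For the pallets, always 7 less than the boxes: 16, 18, 20, 22, 24, 26 → 28.
Combining the parts gives 35 boxes, 28 pallets.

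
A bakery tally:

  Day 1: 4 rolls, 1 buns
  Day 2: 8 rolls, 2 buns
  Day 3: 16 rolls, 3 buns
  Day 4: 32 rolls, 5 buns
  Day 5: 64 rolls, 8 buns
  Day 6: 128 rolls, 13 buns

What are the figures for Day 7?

256 rolls, 21 buns

Rolls: 4, 8, 16, 32, 64, 128 → 256 (×2 each step).
Buns: each term is the sum of the two before it, so 1, 2, 3, 5, 8, 13 → 21.
Combining the parts gives 256 rolls, 21 buns.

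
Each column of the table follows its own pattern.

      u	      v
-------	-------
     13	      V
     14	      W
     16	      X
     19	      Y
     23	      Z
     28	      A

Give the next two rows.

Column u — differences are 1, 2, 3, … (increasing by 1 each time): 13, 14, 16, 19, 23, 28 → 34 → 41.
Column v: letters move forward 1 place in the alphabet, wrapping Z→A; V, W, X, Y, Z, A → B → C.
Putting the parts together: 34  B and then 41  C.

34  B; 41  C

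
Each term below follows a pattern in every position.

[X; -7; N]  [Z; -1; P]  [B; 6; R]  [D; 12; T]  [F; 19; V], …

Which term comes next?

First letter: letters move forward 2 places in the alphabet, wrapping Z→A, so X, Z, B, D, F → H.
Second entry: alternating steps +6, +7, +6, +7, …, so -7, -1, 6, 12, 19 → 25.
Second letter: N, P, R, T, V → X (letters move forward 2 places in the alphabet).
Combining the parts gives [H; 25; X].

[H; 25; X]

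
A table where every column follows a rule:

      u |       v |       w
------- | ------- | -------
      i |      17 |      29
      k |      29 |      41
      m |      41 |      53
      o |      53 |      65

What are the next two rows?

q  65  77; s  77  89

For the column u, letters move forward 2 places in the alphabet: i, k, m, o → q → s.
Column v: +12 each step, so 17, 29, 41, 53 → 65 → 77.
Column w: always 12 more than the column v; 29, 41, 53, 65 → 77 → 89.
Putting the parts together: q  65  77 and then s  77  89.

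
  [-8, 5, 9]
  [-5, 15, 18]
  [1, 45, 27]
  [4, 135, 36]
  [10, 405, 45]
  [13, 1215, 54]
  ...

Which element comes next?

First part — alternating steps +3, +6, +3, +6, …: -8, -5, 1, 4, 10, 13 → 19.
Second part: ×3 each step; 5, 15, 45, 135, 405, 1215 → 3645.
Third part — +9 each step: 9, 18, 27, 36, 45, 54 → 63.
Putting it together: [19, 3645, 63].

[19, 3645, 63]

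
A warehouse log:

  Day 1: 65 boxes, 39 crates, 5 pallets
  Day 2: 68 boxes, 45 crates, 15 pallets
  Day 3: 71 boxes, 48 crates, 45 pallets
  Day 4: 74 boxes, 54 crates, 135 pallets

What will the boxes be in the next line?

Boxes: +3 each step, so 65, 68, 71, 74 → 77.
Crates — alternating steps +6, +3, +6, +3, …: 39, 45, 48, 54 → 57.
Pallets: ×3 each step, so 5, 15, 45, 135 → 405.

77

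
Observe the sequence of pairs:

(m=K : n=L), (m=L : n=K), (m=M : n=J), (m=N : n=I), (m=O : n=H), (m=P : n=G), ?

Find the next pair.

M — letters move forward 1 place in the alphabet: K, L, M, N, O, P → Q.
N — letters move back 1 place in the alphabet: L, K, J, I, H, G → F.
Putting it together: (m=Q : n=F).

(m=Q : n=F)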